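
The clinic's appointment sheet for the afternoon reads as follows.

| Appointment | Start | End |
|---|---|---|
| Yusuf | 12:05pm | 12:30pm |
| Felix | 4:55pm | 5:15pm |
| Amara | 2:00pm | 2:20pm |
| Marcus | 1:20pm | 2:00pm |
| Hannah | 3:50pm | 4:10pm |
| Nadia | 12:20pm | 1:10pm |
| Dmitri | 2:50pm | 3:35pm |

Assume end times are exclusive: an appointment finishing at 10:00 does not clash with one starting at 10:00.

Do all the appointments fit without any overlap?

Sorted by start: Yusuf, Nadia, Marcus, Amara, Dmitri, Hannah, Felix.
Nadia starts before Yusuf ends → Yusuf and Nadia overlap.
That's a conflict, so the schedule is not conflict-free.

No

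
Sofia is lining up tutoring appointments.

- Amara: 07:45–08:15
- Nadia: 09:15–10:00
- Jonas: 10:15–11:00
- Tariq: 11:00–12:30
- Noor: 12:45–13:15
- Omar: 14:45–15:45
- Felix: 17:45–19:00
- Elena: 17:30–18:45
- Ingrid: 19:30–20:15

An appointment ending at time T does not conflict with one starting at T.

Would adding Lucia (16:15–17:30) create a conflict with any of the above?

Amara: ends 08:15 at or before Lucia starts 16:15 → clear.
Nadia: ends 10:00 at or before Lucia starts 16:15 → clear.
Jonas: ends 11:00 at or before Lucia starts 16:15 → clear.
Tariq: ends 12:30 at or before Lucia starts 16:15 → clear.
Noor: ends 13:15 at or before Lucia starts 16:15 → clear.
Omar: ends 15:45 at or before Lucia starts 16:15 → clear.
Elena: starts 17:30 at or after Lucia ends 17:30 → clear.
Felix: starts 17:45 at or after Lucia ends 17:30 → clear.
Ingrid: starts 19:30 at or after Lucia ends 17:30 → clear.

No — it doesn't clash with anything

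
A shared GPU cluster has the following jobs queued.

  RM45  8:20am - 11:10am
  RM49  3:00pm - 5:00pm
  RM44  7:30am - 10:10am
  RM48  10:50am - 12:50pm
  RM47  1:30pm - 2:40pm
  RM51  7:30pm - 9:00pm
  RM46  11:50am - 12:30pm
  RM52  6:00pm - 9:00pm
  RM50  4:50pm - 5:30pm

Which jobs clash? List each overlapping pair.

RM44 & RM45, RM45 & RM48, RM46 & RM48, RM49 & RM50, RM51 & RM52

Sorted by start: RM44, RM45, RM48, RM46, RM47, RM49, RM50, RM52, RM51.
RM45 starts before RM44 ends → RM44 and RM45 overlap.
RM48 starts after RM44 ends; RM44 is clear from here.
RM48 starts before RM45 ends → RM45 and RM48 overlap.
RM46 starts after RM45 ends; RM45 is clear from here.
RM46 starts before RM48 ends → RM48 and RM46 overlap.
RM47 starts after RM48 ends; RM48 is clear from here.
RM47 starts after RM46 ends; RM46 is clear from here.
RM49 starts after RM47 ends; RM47 is clear from here.
RM50 starts before RM49 ends → RM49 and RM50 overlap.
RM52 starts after RM49 ends; RM49 is clear from here.
RM52 starts after RM50 ends; RM50 is clear from here.
RM51 starts before RM52 ends → RM52 and RM51 overlap.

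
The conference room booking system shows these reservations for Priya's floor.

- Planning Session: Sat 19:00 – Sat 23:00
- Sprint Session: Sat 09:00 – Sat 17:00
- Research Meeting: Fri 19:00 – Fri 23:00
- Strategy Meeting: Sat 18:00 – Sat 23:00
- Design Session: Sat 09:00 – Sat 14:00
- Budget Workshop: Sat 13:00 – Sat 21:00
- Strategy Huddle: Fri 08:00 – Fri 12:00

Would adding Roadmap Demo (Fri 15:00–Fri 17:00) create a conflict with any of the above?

Strategy Huddle: ends Fri 12:00 at or before Roadmap Demo starts Fri 15:00 → clear.
Research Meeting: starts Fri 19:00 at or after Roadmap Demo ends Fri 17:00 → clear.
Design Session: starts Sat 09:00 at or after Roadmap Demo ends Fri 17:00 → clear.
Sprint Session: starts Sat 09:00 at or after Roadmap Demo ends Fri 17:00 → clear.
Budget Workshop: starts Sat 13:00 at or after Roadmap Demo ends Fri 17:00 → clear.
Strategy Meeting: starts Sat 18:00 at or after Roadmap Demo ends Fri 17:00 → clear.
Planning Session: starts Sat 19:00 at or after Roadmap Demo ends Fri 17:00 → clear.

No — it doesn't clash with anything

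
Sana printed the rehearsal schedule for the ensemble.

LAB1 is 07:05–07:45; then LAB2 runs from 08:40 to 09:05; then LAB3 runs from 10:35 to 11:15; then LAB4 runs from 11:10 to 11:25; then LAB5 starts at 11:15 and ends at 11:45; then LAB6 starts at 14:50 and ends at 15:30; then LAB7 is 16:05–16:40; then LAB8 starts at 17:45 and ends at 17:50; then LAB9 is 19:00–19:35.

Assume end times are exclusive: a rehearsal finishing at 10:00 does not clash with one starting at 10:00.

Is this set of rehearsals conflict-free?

Two intervals overlap when each starts before the other ends.
Sorted by start: LAB1, LAB2, LAB3, LAB4, LAB5, LAB6, LAB7, LAB8, LAB9.
LAB2 starts after LAB1 ends; LAB1 is clear from here.
LAB3 starts after LAB2 ends; LAB2 is clear from here.
LAB4 starts before LAB3 ends → LAB3 and LAB4 overlap.
That's a conflict, so the schedule is not conflict-free.

No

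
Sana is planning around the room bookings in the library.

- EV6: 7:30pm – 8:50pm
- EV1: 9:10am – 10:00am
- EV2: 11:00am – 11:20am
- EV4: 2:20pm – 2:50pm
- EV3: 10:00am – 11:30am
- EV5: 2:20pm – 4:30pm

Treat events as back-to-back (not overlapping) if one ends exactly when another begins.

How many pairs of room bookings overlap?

2

Two intervals overlap when each starts before the other ends.
Sorted by start: EV1, EV3, EV2, EV4, EV5, EV6.
EV3 starts exactly when EV1 ends (back-to-back, no overlap), so nothing later overlaps EV1 either.
EV2 starts before EV3 ends → EV3 and EV2 overlap.
EV4 starts after EV3 ends, so nothing later overlaps EV3 either.
EV4 starts after EV2 ends, so nothing later overlaps EV2 either.
EV5 starts before EV4 ends → EV4 and EV5 overlap.
EV6 starts after EV4 ends.
EV6 starts after EV5 ends.
Overlapping pairs: EV2 & EV3, EV4 & EV5 — 2 in total.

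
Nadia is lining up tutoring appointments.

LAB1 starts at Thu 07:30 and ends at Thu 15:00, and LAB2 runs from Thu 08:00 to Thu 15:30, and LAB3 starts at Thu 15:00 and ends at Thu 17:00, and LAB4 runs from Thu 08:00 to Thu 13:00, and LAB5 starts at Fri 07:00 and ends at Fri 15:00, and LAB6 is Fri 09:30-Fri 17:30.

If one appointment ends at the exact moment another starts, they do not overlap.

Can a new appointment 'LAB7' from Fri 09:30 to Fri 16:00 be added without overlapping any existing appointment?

LAB1: ends Thu 15:00 at or before LAB7 starts Fri 09:30 → clear.
LAB2: ends Thu 15:30 at or before LAB7 starts Fri 09:30 → clear.
LAB4: ends Thu 13:00 at or before LAB7 starts Fri 09:30 → clear.
LAB3: ends Thu 17:00 at or before LAB7 starts Fri 09:30 → clear.
LAB5: starts Fri 07:00 before LAB7 ends Fri 16:00, and ends Fri 15:00 after LAB7 starts Fri 09:30 → overlap.
LAB6: starts Fri 09:30 before LAB7 ends Fri 16:00, and ends Fri 17:30 after LAB7 starts Fri 09:30 → overlap.
LAB7 overlaps LAB5, LAB6.

No — it overlaps LAB5, LAB6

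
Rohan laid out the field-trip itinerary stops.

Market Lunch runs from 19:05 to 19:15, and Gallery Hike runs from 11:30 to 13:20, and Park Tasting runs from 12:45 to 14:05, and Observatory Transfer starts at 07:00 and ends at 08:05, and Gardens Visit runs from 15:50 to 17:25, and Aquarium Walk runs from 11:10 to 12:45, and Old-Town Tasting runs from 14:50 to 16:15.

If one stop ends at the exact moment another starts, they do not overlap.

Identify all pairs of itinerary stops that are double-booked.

Aquarium Walk & Gallery Hike, Gallery Hike & Park Tasting, Gardens Visit & Old-Town Tasting

Sorted by start: Observatory Transfer, Aquarium Walk, Gallery Hike, Park Tasting, Old-Town Tasting, Gardens Visit, Market Lunch.
Aquarium Walk starts after Observatory Transfer ends; Observatory Transfer is clear from here.
Gallery Hike starts before Aquarium Walk ends → Aquarium Walk and Gallery Hike overlap.
Park Tasting starts exactly when Aquarium Walk ends (back-to-back, no overlap); Aquarium Walk is clear from here.
Park Tasting starts before Gallery Hike ends → Gallery Hike and Park Tasting overlap.
Old-Town Tasting starts after Gallery Hike ends; Gallery Hike is clear from here.
Old-Town Tasting starts after Park Tasting ends; Park Tasting is clear from here.
Gardens Visit starts before Old-Town Tasting ends → Old-Town Tasting and Gardens Visit overlap.
Market Lunch starts after Old-Town Tasting ends.
Market Lunch starts after Gardens Visit ends.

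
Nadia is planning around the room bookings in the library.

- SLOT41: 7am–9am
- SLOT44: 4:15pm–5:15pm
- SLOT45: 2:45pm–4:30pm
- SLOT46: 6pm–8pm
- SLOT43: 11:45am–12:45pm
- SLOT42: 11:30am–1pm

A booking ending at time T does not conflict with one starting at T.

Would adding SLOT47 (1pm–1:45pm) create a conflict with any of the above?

SLOT41: ends 9am at or before SLOT47 starts 1pm → clear.
SLOT42: ends 1pm at or before SLOT47 starts 1pm → clear.
SLOT43: ends 12:45pm at or before SLOT47 starts 1pm → clear.
SLOT45: starts 2:45pm at or after SLOT47 ends 1:45pm → clear.
SLOT44: starts 4:15pm at or after SLOT47 ends 1:45pm → clear.
SLOT46: starts 6pm at or after SLOT47 ends 1:45pm → clear.

No — it doesn't clash with anything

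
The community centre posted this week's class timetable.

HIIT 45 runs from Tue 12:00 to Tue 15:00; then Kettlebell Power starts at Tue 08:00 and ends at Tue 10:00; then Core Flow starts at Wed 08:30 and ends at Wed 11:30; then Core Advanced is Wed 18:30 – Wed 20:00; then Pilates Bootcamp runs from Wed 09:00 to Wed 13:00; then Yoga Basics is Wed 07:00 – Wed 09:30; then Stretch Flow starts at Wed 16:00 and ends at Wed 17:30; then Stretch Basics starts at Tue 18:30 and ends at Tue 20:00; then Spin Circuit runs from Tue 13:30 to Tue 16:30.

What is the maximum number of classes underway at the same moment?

3

Sweep the timeline, counting +1 at each start and −1 at each end (ends before starts at a tie):
Tue 08:00 start Kettlebell Power → 1
Tue 10:00 end Kettlebell Power → 0
Tue 12:00 start HIIT 45 → 1
Tue 13:30 start Spin Circuit → 2
Tue 15:00 end HIIT 45 → 1
Tue 16:30 end Spin Circuit → 0
Tue 18:30 start Stretch Basics → 1
Tue 20:00 end Stretch Basics → 0
Wed 07:00 start Yoga Basics → 1
Wed 08:30 start Core Flow → 2
Wed 09:00 start Pilates Bootcamp → 3
Wed 09:30 end Yoga Basics → 2
Wed 11:30 end Core Flow → 1
Wed 13:00 end Pilates Bootcamp → 0
Wed 16:00 start Stretch Flow → 1
Wed 17:30 end Stretch Flow → 0
Wed 18:30 start Core Advanced → 1
Wed 20:00 end Core Advanced → 0
Peak is 3, at Wed 09:00 (Core Flow, Pilates Bootcamp, Yoga Basics).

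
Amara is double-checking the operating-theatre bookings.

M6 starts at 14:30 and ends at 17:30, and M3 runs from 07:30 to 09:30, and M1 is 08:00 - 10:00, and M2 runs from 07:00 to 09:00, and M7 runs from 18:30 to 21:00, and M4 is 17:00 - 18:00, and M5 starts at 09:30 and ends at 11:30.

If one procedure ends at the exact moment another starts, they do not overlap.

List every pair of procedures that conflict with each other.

M1 & M2, M1 & M3, M1 & M5, M2 & M3, M4 & M6

Sorted by start: M2, M3, M1, M5, M6, M4, M7.
M3 starts before M2 ends → M2 and M3 overlap.
M1 starts before M2 ends → M2 and M1 overlap.
M5 starts after M2 ends, so M2 has no further overlaps.
M1 starts before M3 ends → M3 and M1 overlap.
M5 starts exactly when M3 ends (back-to-back, no overlap), so M3 has no further overlaps.
M5 starts before M1 ends → M1 and M5 overlap.
M6 starts after M1 ends, so M1 has no further overlaps.
M6 starts after M5 ends, so M5 has no further overlaps.
M4 starts before M6 ends → M6 and M4 overlap.
M7 starts after M6 ends.
M7 starts after M4 ends.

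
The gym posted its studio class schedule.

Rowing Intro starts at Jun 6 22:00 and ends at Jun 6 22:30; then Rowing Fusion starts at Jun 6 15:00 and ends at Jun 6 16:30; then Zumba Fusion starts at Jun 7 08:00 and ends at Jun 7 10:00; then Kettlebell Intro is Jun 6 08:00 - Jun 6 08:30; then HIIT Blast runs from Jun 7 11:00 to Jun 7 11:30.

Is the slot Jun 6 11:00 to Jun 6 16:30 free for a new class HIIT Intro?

No — it overlaps Rowing Fusion

Kettlebell Intro: ends Jun 6 08:30 at or before HIIT Intro starts Jun 6 11:00 → clear.
Rowing Fusion: starts Jun 6 15:00 before HIIT Intro ends Jun 6 16:30, and ends Jun 6 16:30 after HIIT Intro starts Jun 6 11:00 → overlap.
Rowing Intro: starts Jun 6 22:00 at or after HIIT Intro ends Jun 6 16:30 → clear.
Zumba Fusion: starts Jun 7 08:00 at or after HIIT Intro ends Jun 6 16:30 → clear.
HIIT Blast: starts Jun 7 11:00 at or after HIIT Intro ends Jun 6 16:30 → clear.
HIIT Intro overlaps Rowing Fusion.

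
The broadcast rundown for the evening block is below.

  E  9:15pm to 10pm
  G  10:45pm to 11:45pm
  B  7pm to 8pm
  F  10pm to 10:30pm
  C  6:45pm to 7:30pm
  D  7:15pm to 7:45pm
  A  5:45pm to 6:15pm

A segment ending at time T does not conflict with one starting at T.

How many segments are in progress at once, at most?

3

Walk through starts and ends in time order (an end at T is processed before a start at T):
5:45pm start A → 1
6:15pm end A → 0
6:45pm start C → 1
7pm start B → 2
7:15pm start D → 3
7:30pm end C → 2
7:45pm end D → 1
8pm end B → 0
9:15pm start E → 1
10pm end E → 0
10pm start F → 1
10:30pm end F → 0
10:45pm start G → 1
11:45pm end G → 0
Peak is 3, at 7:15pm (B, C, D).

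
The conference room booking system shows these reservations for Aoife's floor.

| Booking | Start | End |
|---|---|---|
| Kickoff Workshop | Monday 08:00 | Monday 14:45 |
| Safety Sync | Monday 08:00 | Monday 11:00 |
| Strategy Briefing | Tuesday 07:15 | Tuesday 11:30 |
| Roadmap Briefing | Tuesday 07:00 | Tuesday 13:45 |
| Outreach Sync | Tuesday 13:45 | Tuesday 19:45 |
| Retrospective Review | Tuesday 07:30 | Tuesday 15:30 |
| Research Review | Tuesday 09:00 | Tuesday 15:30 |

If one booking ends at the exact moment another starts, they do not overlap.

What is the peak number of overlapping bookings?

4

Walk through starts and ends in time order (an end at T is processed before a start at T):
Monday 08:00 start Kickoff Workshop → 1
Monday 08:00 start Safety Sync → 2
Monday 11:00 end Safety Sync → 1
Monday 14:45 end Kickoff Workshop → 0
Tuesday 07:00 start Roadmap Briefing → 1
Tuesday 07:15 start Strategy Briefing → 2
Tuesday 07:30 start Retrospective Review → 3
Tuesday 09:00 start Research Review → 4
Tuesday 11:30 end Strategy Briefing → 3
Tuesday 13:45 end Roadmap Briefing → 2
Tuesday 13:45 start Outreach Sync → 3
Tuesday 15:30 end Research Review → 2
Tuesday 15:30 end Retrospective Review → 1
Tuesday 19:45 end Outreach Sync → 0
Peak is 4, at Tuesday 09:00 (Research Review, Retrospective Review, Roadmap Briefing, Strategy Briefing).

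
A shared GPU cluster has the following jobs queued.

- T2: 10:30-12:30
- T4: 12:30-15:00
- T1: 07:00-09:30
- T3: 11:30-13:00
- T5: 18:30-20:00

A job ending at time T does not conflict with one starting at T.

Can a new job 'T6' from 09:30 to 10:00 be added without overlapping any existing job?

T1: ends 09:30 at or before T6 starts 09:30 → clear.
T2: starts 10:30 at or after T6 ends 10:00 → clear.
T3: starts 11:30 at or after T6 ends 10:00 → clear.
T4: starts 12:30 at or after T6 ends 10:00 → clear.
T5: starts 18:30 at or after T6 ends 10:00 → clear.

Yes — the slot is free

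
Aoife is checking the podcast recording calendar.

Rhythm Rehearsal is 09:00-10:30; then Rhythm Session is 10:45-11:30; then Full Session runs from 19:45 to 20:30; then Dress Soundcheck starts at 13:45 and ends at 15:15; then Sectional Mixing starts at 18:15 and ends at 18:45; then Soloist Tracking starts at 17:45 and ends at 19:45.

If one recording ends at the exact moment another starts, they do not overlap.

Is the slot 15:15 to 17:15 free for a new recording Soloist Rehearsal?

Rhythm Rehearsal: ends 10:30 at or before Soloist Rehearsal starts 15:15 → clear.
Rhythm Session: ends 11:30 at or before Soloist Rehearsal starts 15:15 → clear.
Dress Soundcheck: ends 15:15 at or before Soloist Rehearsal starts 15:15 → clear.
Soloist Tracking: starts 17:45 at or after Soloist Rehearsal ends 17:15 → clear.
Sectional Mixing: starts 18:15 at or after Soloist Rehearsal ends 17:15 → clear.
Full Session: starts 19:45 at or after Soloist Rehearsal ends 17:15 → clear.

Yes — the slot is free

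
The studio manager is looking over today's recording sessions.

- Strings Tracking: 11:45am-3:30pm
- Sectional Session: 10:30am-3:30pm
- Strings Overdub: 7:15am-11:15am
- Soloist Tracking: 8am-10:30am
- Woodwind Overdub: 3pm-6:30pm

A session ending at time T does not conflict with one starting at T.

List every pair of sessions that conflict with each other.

Two intervals overlap when each starts before the other ends.
Sorted by start: Strings Overdub, Soloist Tracking, Sectional Session, Strings Tracking, Woodwind Overdub.
Soloist Tracking starts before Strings Overdub ends → Strings Overdub and Soloist Tracking overlap.
Sectional Session starts before Strings Overdub ends → Strings Overdub and Sectional Session overlap.
Strings Tracking starts after Strings Overdub ends, so Strings Overdub has no further overlaps.
Sectional Session starts exactly when Soloist Tracking ends (back-to-back, no overlap), so Soloist Tracking has no further overlaps.
Strings Tracking starts before Sectional Session ends → Sectional Session and Strings Tracking overlap.
Woodwind Overdub starts before Sectional Session ends → Sectional Session and Woodwind Overdub overlap.
Woodwind Overdub starts before Strings Tracking ends → Strings Tracking and Woodwind Overdub overlap.

Sectional Session & Strings Overdub, Sectional Session & Strings Tracking, Sectional Session & Woodwind Overdub, Soloist Tracking & Strings Overdub, Strings Tracking & Woodwind Overdub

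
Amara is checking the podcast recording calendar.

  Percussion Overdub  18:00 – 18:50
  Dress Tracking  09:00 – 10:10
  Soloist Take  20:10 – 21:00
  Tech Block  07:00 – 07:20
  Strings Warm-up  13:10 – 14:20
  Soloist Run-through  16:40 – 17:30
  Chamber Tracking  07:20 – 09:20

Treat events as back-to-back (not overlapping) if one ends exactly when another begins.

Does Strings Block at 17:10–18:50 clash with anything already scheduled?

Yes — it overlaps Percussion Overdub, Soloist Run-through

Tech Block: ends 07:20 at or before Strings Block starts 17:10 → clear.
Chamber Tracking: ends 09:20 at or before Strings Block starts 17:10 → clear.
Dress Tracking: ends 10:10 at or before Strings Block starts 17:10 → clear.
Strings Warm-up: ends 14:20 at or before Strings Block starts 17:10 → clear.
Soloist Run-through: starts 16:40 before Strings Block ends 18:50, and ends 17:30 after Strings Block starts 17:10 → overlap.
Percussion Overdub: starts 18:00 before Strings Block ends 18:50, and ends 18:50 after Strings Block starts 17:10 → overlap.
Soloist Take: starts 20:10 at or after Strings Block ends 18:50 → clear.
Strings Block overlaps Soloist Run-through, Percussion Overdub.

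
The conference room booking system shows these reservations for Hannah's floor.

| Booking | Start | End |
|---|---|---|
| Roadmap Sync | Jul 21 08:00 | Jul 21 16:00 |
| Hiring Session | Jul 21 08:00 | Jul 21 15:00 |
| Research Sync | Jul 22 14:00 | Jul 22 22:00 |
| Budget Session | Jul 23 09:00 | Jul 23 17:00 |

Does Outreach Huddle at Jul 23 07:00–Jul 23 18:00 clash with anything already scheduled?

Yes — it overlaps Budget Session

Roadmap Sync: ends Jul 21 16:00 at or before Outreach Huddle starts Jul 23 07:00 → clear.
Hiring Session: ends Jul 21 15:00 at or before Outreach Huddle starts Jul 23 07:00 → clear.
Research Sync: ends Jul 22 22:00 at or before Outreach Huddle starts Jul 23 07:00 → clear.
Budget Session: starts Jul 23 09:00 before Outreach Huddle ends Jul 23 18:00, and ends Jul 23 17:00 after Outreach Huddle starts Jul 23 07:00 → overlap.
Outreach Huddle overlaps Budget Session.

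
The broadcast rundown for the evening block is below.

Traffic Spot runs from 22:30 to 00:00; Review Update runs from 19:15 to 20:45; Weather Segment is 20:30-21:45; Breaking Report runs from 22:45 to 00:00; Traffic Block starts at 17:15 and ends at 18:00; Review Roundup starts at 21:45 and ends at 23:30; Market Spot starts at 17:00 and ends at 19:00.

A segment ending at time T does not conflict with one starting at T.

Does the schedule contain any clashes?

Sorted by start: Market Spot, Traffic Block, Review Update, Weather Segment, Review Roundup, Traffic Spot, Breaking Report.
Traffic Block starts before Market Spot ends → Market Spot and Traffic Block overlap.
That's a conflict, so the schedule is not conflict-free.

Yes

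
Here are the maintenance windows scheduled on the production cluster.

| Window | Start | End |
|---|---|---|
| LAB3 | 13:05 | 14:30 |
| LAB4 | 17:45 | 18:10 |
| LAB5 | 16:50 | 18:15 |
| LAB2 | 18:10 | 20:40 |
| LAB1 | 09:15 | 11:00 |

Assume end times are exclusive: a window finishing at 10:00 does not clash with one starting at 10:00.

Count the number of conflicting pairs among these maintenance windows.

2

Sorted by start: LAB1, LAB3, LAB5, LAB4, LAB2.
LAB3 starts after LAB1 ends, so nothing later overlaps LAB1 either.
LAB5 starts after LAB3 ends, so nothing later overlaps LAB3 either.
LAB4 starts before LAB5 ends → LAB5 and LAB4 overlap.
LAB2 starts before LAB5 ends → LAB5 and LAB2 overlap.
LAB2 starts exactly when LAB4 ends (back-to-back, no overlap).
Overlapping pairs: LAB2 & LAB5, LAB4 & LAB5 — 2 in total.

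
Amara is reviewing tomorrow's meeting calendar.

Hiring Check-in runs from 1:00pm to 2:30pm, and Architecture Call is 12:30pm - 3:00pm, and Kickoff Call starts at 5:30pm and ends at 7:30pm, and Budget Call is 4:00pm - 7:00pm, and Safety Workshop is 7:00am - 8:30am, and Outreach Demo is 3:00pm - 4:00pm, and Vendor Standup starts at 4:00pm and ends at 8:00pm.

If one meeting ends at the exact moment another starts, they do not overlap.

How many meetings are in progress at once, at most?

Sort all start/end points and keep a running count:
7:00am start Safety Workshop → 1
8:30am end Safety Workshop → 0
12:30pm start Architecture Call → 1
1:00pm start Hiring Check-in → 2
2:30pm end Hiring Check-in → 1
3:00pm end Architecture Call → 0
3:00pm start Outreach Demo → 1
4:00pm end Outreach Demo → 0
4:00pm start Budget Call → 1
4:00pm start Vendor Standup → 2
5:30pm start Kickoff Call → 3
7:00pm end Budget Call → 2
7:30pm end Kickoff Call → 1
8:00pm end Vendor Standup → 0
Peak is 3, at 5:30pm (Budget Call, Kickoff Call, Vendor Standup).

3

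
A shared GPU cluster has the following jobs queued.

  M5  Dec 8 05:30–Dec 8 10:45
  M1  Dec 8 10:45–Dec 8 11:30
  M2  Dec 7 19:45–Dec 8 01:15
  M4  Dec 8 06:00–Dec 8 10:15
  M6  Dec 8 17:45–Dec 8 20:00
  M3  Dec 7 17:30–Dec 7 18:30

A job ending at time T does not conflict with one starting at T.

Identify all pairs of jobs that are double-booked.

M4 & M5

Sorted by start: M3, M2, M5, M4, M1, M6.
M2 starts after M3 ends, so M3 has no further overlaps.
M5 starts after M2 ends, so M2 has no further overlaps.
M4 starts before M5 ends → M5 and M4 overlap.
M1 starts exactly when M5 ends (back-to-back, no overlap), so M5 has no further overlaps.
M1 starts after M4 ends, so M4 has no further overlaps.
M6 starts after M1 ends.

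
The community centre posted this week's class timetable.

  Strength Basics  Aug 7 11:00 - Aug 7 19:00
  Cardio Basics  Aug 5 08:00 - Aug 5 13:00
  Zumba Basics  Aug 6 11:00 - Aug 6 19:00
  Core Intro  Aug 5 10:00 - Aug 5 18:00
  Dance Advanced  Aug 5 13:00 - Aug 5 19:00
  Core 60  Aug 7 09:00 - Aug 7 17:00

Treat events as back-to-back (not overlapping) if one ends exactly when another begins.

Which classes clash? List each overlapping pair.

Check each pair: they overlap iff neither finishes before the other starts.
Sorted by start: Cardio Basics, Core Intro, Dance Advanced, Zumba Basics, Core 60, Strength Basics.
Core Intro starts before Cardio Basics ends → Cardio Basics and Core Intro overlap.
Dance Advanced starts exactly when Cardio Basics ends (back-to-back, no overlap) — done with Cardio Basics.
Dance Advanced starts before Core Intro ends → Core Intro and Dance Advanced overlap.
Zumba Basics starts after Core Intro ends — done with Core Intro.
Zumba Basics starts after Dance Advanced ends — done with Dance Advanced.
Core 60 starts after Zumba Basics ends — done with Zumba Basics.
Strength Basics starts before Core 60 ends → Core 60 and Strength Basics overlap.

Cardio Basics & Core Intro, Core 60 & Strength Basics, Core Intro & Dance Advanced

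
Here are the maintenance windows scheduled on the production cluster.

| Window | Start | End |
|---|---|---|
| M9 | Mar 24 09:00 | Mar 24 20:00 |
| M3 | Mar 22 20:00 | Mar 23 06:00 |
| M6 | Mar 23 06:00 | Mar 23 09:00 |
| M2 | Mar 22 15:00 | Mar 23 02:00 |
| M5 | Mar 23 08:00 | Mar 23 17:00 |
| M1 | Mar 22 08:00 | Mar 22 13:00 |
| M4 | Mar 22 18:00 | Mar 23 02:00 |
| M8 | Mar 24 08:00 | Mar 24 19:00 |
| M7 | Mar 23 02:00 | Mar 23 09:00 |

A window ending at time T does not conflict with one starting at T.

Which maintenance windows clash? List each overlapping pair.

Check each pair: they overlap iff neither finishes before the other starts.
Sorted by start: M1, M2, M4, M3, M7, M6, M5, M8, M9.
M2 starts after M1 ends — done with M1.
M4 starts before M2 ends → M2 and M4 overlap.
M3 starts before M2 ends → M2 and M3 overlap.
M7 starts exactly when M2 ends (back-to-back, no overlap) — done with M2.
M3 starts before M4 ends → M4 and M3 overlap.
M7 starts exactly when M4 ends (back-to-back, no overlap) — done with M4.
M7 starts before M3 ends → M3 and M7 overlap.
M6 starts exactly when M3 ends (back-to-back, no overlap) — done with M3.
M6 starts before M7 ends → M7 and M6 overlap.
M5 starts before M7 ends → M7 and M5 overlap.
M8 starts after M7 ends — done with M7.
M5 starts before M6 ends → M6 and M5 overlap.
M8 starts after M6 ends — done with M6.
M8 starts after M5 ends — done with M5.
M9 starts before M8 ends → M8 and M9 overlap.

M2 & M3, M2 & M4, M3 & M4, M3 & M7, M5 & M6, M5 & M7, M6 & M7, M8 & M9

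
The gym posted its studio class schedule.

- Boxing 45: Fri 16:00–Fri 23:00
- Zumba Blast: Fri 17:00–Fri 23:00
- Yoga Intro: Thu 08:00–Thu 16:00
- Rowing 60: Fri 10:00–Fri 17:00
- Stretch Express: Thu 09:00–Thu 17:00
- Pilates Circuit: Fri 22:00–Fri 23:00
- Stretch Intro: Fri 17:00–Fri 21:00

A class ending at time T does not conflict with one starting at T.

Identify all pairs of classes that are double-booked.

Boxing 45 & Pilates Circuit, Boxing 45 & Rowing 60, Boxing 45 & Stretch Intro, Boxing 45 & Zumba Blast, Pilates Circuit & Zumba Blast, Stretch Express & Yoga Intro, Stretch Intro & Zumba Blast

Sorted by start: Yoga Intro, Stretch Express, Rowing 60, Boxing 45, Stretch Intro, Zumba Blast, Pilates Circuit.
Stretch Express starts before Yoga Intro ends → Yoga Intro and Stretch Express overlap.
Rowing 60 starts after Yoga Intro ends; Yoga Intro is clear from here.
Rowing 60 starts after Stretch Express ends; Stretch Express is clear from here.
Boxing 45 starts before Rowing 60 ends → Rowing 60 and Boxing 45 overlap.
Stretch Intro starts exactly when Rowing 60 ends (back-to-back, no overlap); Rowing 60 is clear from here.
Stretch Intro starts before Boxing 45 ends → Boxing 45 and Stretch Intro overlap.
Zumba Blast starts before Boxing 45 ends → Boxing 45 and Zumba Blast overlap.
Pilates Circuit starts before Boxing 45 ends → Boxing 45 and Pilates Circuit overlap.
Zumba Blast starts before Stretch Intro ends → Stretch Intro and Zumba Blast overlap.
Pilates Circuit starts after Stretch Intro ends.
Pilates Circuit starts before Zumba Blast ends → Zumba Blast and Pilates Circuit overlap.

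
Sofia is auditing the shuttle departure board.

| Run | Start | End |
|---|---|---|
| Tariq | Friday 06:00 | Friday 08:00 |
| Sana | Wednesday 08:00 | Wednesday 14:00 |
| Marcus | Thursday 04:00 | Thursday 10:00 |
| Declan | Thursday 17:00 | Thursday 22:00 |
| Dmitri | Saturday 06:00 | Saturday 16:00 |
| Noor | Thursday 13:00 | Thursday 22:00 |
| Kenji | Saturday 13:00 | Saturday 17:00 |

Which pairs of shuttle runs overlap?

Sorted by start: Sana, Marcus, Noor, Declan, Tariq, Dmitri, Kenji.
Marcus starts after Sana ends, so Sana has no further overlaps.
Noor starts after Marcus ends, so Marcus has no further overlaps.
Declan starts before Noor ends → Noor and Declan overlap.
Tariq starts after Noor ends, so Noor has no further overlaps.
Tariq starts after Declan ends, so Declan has no further overlaps.
Dmitri starts after Tariq ends, so Tariq has no further overlaps.
Kenji starts before Dmitri ends → Dmitri and Kenji overlap.

Declan & Noor, Dmitri & Kenji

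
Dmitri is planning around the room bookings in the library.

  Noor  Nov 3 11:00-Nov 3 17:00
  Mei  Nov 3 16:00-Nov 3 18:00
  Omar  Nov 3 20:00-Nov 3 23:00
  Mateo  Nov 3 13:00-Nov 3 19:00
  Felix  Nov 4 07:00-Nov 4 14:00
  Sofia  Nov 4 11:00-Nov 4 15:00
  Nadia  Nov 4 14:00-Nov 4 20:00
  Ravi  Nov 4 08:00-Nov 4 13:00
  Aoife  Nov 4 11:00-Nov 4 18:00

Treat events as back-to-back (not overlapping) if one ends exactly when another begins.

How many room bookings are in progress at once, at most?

Walk through starts and ends in time order (an end at T is processed before a start at T):
Nov 3 11:00 start Noor → 1
Nov 3 13:00 start Mateo → 2
Nov 3 16:00 start Mei → 3
Nov 3 17:00 end Noor → 2
Nov 3 18:00 end Mei → 1
Nov 3 19:00 end Mateo → 0
Nov 3 20:00 start Omar → 1
Nov 3 23:00 end Omar → 0
Nov 4 07:00 start Felix → 1
Nov 4 08:00 start Ravi → 2
Nov 4 11:00 start Aoife → 3
Nov 4 11:00 start Sofia → 4
Nov 4 13:00 end Ravi → 3
Nov 4 14:00 end Felix → 2
Nov 4 14:00 start Nadia → 3
Nov 4 15:00 end Sofia → 2
Nov 4 18:00 end Aoife → 1
Nov 4 20:00 end Nadia → 0
Peak is 4, at Nov 4 11:00 (Aoife, Felix, Ravi, Sofia).

4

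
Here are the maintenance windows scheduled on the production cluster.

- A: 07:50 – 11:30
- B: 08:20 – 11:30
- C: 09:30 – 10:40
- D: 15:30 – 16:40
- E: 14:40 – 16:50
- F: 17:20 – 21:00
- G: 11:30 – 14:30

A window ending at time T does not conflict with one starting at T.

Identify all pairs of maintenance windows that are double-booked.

Sorted by start: A, B, C, G, E, D, F.
B starts before A ends → A and B overlap.
C starts before A ends → A and C overlap.
G starts exactly when A ends (back-to-back, no overlap) — done with A.
C starts before B ends → B and C overlap.
G starts exactly when B ends (back-to-back, no overlap) — done with B.
G starts after C ends — done with C.
E starts after G ends — done with G.
D starts before E ends → E and D overlap.
F starts after E ends.
F starts after D ends.

A & B, A & C, B & C, D & E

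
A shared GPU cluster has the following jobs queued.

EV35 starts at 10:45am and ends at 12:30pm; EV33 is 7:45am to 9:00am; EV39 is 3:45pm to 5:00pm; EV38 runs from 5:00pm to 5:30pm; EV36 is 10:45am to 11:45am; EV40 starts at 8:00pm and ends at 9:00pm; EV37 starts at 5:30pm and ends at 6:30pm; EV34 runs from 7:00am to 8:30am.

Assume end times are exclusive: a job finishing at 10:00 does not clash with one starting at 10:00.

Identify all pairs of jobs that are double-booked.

Two intervals overlap when each starts before the other ends.
Sorted by start: EV34, EV33, EV35, EV36, EV39, EV38, EV37, EV40.
EV33 starts before EV34 ends → EV34 and EV33 overlap.
EV35 starts after EV34 ends; EV34 is clear from here.
EV35 starts after EV33 ends; EV33 is clear from here.
EV36 starts before EV35 ends → EV35 and EV36 overlap.
EV39 starts after EV35 ends; EV35 is clear from here.
EV39 starts after EV36 ends; EV36 is clear from here.
EV38 starts exactly when EV39 ends (back-to-back, no overlap); EV39 is clear from here.
EV37 starts exactly when EV38 ends (back-to-back, no overlap); EV38 is clear from here.
EV40 starts after EV37 ends.

EV33 & EV34, EV35 & EV36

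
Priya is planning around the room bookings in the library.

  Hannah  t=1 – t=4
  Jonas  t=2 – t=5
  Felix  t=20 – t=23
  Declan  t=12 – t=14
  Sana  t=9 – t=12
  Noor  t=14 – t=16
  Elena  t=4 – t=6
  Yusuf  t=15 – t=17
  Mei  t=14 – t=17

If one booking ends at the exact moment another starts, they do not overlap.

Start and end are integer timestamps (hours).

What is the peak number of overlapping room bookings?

Sweep the timeline, counting +1 at each start and −1 at each end (ends before starts at a tie):
t=1 start Hannah → 1
t=2 start Jonas → 2
t=4 end Hannah → 1
t=4 start Elena → 2
t=5 end Jonas → 1
t=6 end Elena → 0
t=9 start Sana → 1
t=12 end Sana → 0
t=12 start Declan → 1
t=14 end Declan → 0
t=14 start Mei → 1
t=14 start Noor → 2
t=15 start Yusuf → 3
t=16 end Noor → 2
t=17 end Mei → 1
t=17 end Yusuf → 0
t=20 start Felix → 1
t=23 end Felix → 0
Peak is 3, at t=15 (Mei, Noor, Yusuf).

3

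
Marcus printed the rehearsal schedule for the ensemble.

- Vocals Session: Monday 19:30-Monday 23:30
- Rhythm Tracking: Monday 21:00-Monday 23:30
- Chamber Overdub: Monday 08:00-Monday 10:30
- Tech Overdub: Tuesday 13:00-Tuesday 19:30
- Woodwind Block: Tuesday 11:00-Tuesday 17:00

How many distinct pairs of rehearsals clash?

2

Sorted by start: Chamber Overdub, Vocals Session, Rhythm Tracking, Woodwind Block, Tech Overdub.
Vocals Session starts after Chamber Overdub ends, so nothing later overlaps Chamber Overdub either.
Rhythm Tracking starts before Vocals Session ends → Vocals Session and Rhythm Tracking overlap.
Woodwind Block starts after Vocals Session ends, so nothing later overlaps Vocals Session either.
Woodwind Block starts after Rhythm Tracking ends, so nothing later overlaps Rhythm Tracking either.
Tech Overdub starts before Woodwind Block ends → Woodwind Block and Tech Overdub overlap.
Overlapping pairs: Rhythm Tracking & Vocals Session, Tech Overdub & Woodwind Block — 2 in total.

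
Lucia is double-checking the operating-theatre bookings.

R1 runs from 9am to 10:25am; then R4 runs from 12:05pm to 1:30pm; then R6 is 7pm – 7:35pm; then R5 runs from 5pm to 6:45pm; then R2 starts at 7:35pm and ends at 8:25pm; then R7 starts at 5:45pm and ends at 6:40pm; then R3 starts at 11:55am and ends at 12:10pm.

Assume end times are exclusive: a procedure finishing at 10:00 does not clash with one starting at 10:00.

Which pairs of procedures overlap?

Sorted by start: R1, R3, R4, R5, R7, R6, R2.
R3 starts after R1 ends; R1 is clear from here.
R4 starts before R3 ends → R3 and R4 overlap.
R5 starts after R3 ends; R3 is clear from here.
R5 starts after R4 ends; R4 is clear from here.
R7 starts before R5 ends → R5 and R7 overlap.
R6 starts after R5 ends; R5 is clear from here.
R6 starts after R7 ends; R7 is clear from here.
R2 starts exactly when R6 ends (back-to-back, no overlap).

R3 & R4, R5 & R7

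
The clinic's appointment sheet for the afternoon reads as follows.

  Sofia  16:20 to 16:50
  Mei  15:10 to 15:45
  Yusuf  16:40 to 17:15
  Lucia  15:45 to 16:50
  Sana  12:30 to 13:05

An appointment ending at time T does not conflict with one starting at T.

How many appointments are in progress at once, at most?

3

Sort all start/end points and keep a running count:
12:30 start Sana → 1
13:05 end Sana → 0
15:10 start Mei → 1
15:45 end Mei → 0
15:45 start Lucia → 1
16:20 start Sofia → 2
16:40 start Yusuf → 3
16:50 end Lucia → 2
16:50 end Sofia → 1
17:15 end Yusuf → 0
Peak is 3, at 16:40 (Lucia, Sofia, Yusuf).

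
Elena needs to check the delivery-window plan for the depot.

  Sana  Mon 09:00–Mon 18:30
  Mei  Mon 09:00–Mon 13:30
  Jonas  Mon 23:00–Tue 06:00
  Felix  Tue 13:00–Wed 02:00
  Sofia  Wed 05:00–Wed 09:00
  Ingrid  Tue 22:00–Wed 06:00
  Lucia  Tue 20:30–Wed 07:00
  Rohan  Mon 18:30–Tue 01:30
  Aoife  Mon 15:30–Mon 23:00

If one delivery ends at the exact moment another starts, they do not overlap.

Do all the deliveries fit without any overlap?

No

Check each pair: they overlap iff neither finishes before the other starts.
Sorted by start: Sana, Mei, Aoife, Rohan, Jonas, Felix, Lucia, Ingrid, Sofia.
Mei starts before Sana ends → Sana and Mei overlap.
That's a conflict, so the schedule is not conflict-free.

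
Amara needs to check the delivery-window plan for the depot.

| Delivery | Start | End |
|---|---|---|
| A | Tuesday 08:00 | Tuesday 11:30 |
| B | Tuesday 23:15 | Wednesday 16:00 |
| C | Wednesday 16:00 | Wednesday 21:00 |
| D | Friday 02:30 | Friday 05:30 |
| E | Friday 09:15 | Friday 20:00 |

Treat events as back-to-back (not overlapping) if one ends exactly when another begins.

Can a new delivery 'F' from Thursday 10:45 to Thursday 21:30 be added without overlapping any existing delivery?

Yes — the slot is free

A: ends Tuesday 11:30 at or before F starts Thursday 10:45 → clear.
B: ends Wednesday 16:00 at or before F starts Thursday 10:45 → clear.
C: ends Wednesday 21:00 at or before F starts Thursday 10:45 → clear.
D: starts Friday 02:30 at or after F ends Thursday 21:30 → clear.
E: starts Friday 09:15 at or after F ends Thursday 21:30 → clear.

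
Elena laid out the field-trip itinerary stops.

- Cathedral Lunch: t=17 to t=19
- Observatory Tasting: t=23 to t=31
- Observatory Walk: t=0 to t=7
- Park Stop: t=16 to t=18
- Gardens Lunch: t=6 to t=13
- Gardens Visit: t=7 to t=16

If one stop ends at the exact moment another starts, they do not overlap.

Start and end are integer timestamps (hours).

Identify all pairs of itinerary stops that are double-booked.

Sorted by start: Observatory Walk, Gardens Lunch, Gardens Visit, Park Stop, Cathedral Lunch, Observatory Tasting.
Gardens Lunch starts before Observatory Walk ends → Observatory Walk and Gardens Lunch overlap.
Gardens Visit starts exactly when Observatory Walk ends (back-to-back, no overlap), so nothing later overlaps Observatory Walk either.
Gardens Visit starts before Gardens Lunch ends → Gardens Lunch and Gardens Visit overlap.
Park Stop starts after Gardens Lunch ends, so nothing later overlaps Gardens Lunch either.
Park Stop starts exactly when Gardens Visit ends (back-to-back, no overlap), so nothing later overlaps Gardens Visit either.
Cathedral Lunch starts before Park Stop ends → Park Stop and Cathedral Lunch overlap.
Observatory Tasting starts after Park Stop ends.
Observatory Tasting starts after Cathedral Lunch ends.

Cathedral Lunch & Park Stop, Gardens Lunch & Gardens Visit, Gardens Lunch & Observatory Walk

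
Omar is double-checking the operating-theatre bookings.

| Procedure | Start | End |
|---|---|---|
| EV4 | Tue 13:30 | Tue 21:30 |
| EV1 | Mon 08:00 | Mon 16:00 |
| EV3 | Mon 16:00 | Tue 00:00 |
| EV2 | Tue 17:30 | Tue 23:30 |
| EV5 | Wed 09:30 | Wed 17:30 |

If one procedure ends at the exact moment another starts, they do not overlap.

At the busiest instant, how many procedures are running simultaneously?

2

Walk through starts and ends in time order (an end at T is processed before a start at T):
Mon 08:00 start EV1 → 1
Mon 16:00 end EV1 → 0
Mon 16:00 start EV3 → 1
Tue 00:00 end EV3 → 0
Tue 13:30 start EV4 → 1
Tue 17:30 start EV2 → 2
Tue 21:30 end EV4 → 1
Tue 23:30 end EV2 → 0
Wed 09:30 start EV5 → 1
Wed 17:30 end EV5 → 0
Peak is 2, at Tue 17:30 (EV2, EV4).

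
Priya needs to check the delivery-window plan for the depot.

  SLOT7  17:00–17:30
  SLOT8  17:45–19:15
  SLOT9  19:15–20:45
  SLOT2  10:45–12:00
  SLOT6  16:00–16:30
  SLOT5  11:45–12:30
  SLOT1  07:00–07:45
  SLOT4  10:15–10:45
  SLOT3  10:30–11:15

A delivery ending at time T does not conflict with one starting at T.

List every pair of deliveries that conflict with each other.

Sorted by start: SLOT1, SLOT4, SLOT3, SLOT2, SLOT5, SLOT6, SLOT7, SLOT8, SLOT9.
SLOT4 starts after SLOT1 ends, so nothing later overlaps SLOT1 either.
SLOT3 starts before SLOT4 ends → SLOT4 and SLOT3 overlap.
SLOT2 starts exactly when SLOT4 ends (back-to-back, no overlap), so nothing later overlaps SLOT4 either.
SLOT2 starts before SLOT3 ends → SLOT3 and SLOT2 overlap.
SLOT5 starts after SLOT3 ends, so nothing later overlaps SLOT3 either.
SLOT5 starts before SLOT2 ends → SLOT2 and SLOT5 overlap.
SLOT6 starts after SLOT2 ends, so nothing later overlaps SLOT2 either.
SLOT6 starts after SLOT5 ends, so nothing later overlaps SLOT5 either.
SLOT7 starts after SLOT6 ends, so nothing later overlaps SLOT6 either.
SLOT8 starts after SLOT7 ends, so nothing later overlaps SLOT7 either.
SLOT9 starts exactly when SLOT8 ends (back-to-back, no overlap).

SLOT2 & SLOT3, SLOT2 & SLOT5, SLOT3 & SLOT4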